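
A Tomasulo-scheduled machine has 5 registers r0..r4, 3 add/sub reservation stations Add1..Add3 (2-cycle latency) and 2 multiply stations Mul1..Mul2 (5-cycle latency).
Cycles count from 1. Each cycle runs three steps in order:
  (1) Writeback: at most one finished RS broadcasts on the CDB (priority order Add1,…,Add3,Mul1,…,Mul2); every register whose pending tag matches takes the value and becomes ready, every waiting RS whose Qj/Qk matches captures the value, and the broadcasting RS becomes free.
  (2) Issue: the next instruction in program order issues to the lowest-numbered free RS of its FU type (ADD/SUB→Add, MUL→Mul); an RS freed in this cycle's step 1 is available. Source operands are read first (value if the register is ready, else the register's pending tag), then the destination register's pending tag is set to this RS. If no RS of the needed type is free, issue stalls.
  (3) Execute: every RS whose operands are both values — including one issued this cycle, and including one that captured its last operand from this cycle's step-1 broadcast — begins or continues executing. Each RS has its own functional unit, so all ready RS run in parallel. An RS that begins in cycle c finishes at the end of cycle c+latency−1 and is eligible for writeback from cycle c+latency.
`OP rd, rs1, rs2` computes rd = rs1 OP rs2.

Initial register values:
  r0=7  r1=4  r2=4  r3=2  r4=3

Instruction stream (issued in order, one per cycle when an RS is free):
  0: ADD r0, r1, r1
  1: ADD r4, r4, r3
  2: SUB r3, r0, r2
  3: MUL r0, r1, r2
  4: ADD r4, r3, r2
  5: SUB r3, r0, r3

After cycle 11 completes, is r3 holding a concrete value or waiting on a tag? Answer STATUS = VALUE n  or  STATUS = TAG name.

STATUS = VALUE 12

cycle 1: issue ADD r0<-Add1 // r0:Add1,r1:4,r2:4,r3:2,r4:3
cycle 2: issue ADD r4<-Add2 // r0:Add1,r1:4,r2:4,r3:2,r4:Add2
cycle 3: CDB Add1=8; issue SUB r3<-Add1 // r0:8,r1:4,r2:4,r3:Add1,r4:Add2
cycle 4: CDB Add2=5; issue MUL r0<-Mul1 // r0:Mul1,r1:4,r2:4,r3:Add1,r4:5
cycle 5: CDB Add1=4; issue ADD r4<-Add1 // r0:Mul1,r1:4,r2:4,r3:4,r4:Add1
cycle 6: issue SUB r3<-Add2 // r0:Mul1,r1:4,r2:4,r3:Add2,r4:Add1
cycle 7: CDB Add1=8 // r0:Mul1,r1:4,r2:4,r3:Add2,r4:8
cycle 8: - // r0:Mul1,r1:4,r2:4,r3:Add2,r4:8
cycle 9: CDB Mul1=16 // r0:16,r1:4,r2:4,r3:Add2,r4:8
cycle 10: - // r0:16,r1:4,r2:4,r3:Add2,r4:8
cycle 11: CDB Add2=12 // r0:16,r1:4,r2:4,r3:12,r4:8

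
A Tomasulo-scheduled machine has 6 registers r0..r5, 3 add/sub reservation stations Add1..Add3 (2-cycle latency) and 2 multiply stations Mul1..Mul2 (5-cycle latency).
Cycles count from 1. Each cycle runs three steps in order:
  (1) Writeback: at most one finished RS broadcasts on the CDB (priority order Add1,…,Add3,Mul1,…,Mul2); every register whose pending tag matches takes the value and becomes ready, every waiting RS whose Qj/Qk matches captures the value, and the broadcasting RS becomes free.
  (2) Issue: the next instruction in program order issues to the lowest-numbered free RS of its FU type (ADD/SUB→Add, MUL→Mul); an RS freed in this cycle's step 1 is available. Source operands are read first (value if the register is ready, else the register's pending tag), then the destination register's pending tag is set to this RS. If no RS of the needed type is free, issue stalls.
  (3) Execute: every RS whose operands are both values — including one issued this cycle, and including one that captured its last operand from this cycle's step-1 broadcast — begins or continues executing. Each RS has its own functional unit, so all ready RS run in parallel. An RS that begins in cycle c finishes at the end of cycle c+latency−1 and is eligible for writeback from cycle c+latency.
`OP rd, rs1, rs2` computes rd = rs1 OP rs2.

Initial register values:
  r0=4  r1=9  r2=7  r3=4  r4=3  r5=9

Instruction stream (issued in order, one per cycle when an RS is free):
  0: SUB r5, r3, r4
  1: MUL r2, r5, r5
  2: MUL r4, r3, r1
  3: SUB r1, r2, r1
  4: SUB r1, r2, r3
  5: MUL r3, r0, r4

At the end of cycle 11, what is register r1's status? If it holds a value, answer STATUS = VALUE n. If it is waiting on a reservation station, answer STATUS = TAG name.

STATUS = VALUE -3

cycle 1: issue SUB r5<-Add1 // r0:4,r1:9,r2:7,r3:4,r4:3,r5:Add1
cycle 2: issue MUL r2<-Mul1 // r0:4,r1:9,r2:Mul1,r3:4,r4:3,r5:Add1
cycle 3: CDB Add1=1; issue MUL r4<-Mul2 // r0:4,r1:9,r2:Mul1,r3:4,r4:Mul2,r5:1
cycle 4: issue SUB r1<-Add1 // r0:4,r1:Add1,r2:Mul1,r3:4,r4:Mul2,r5:1
cycle 5: issue SUB r1<-Add2 // r0:4,r1:Add2,r2:Mul1,r3:4,r4:Mul2,r5:1
cycle 6: stall // r0:4,r1:Add2,r2:Mul1,r3:4,r4:Mul2,r5:1
cycle 7: stall // r0:4,r1:Add2,r2:Mul1,r3:4,r4:Mul2,r5:1
cycle 8: CDB Mul1=1; issue MUL r3<-Mul1 // r0:4,r1:Add2,r2:1,r3:Mul1,r4:Mul2,r5:1
cycle 9: CDB Mul2=36 // r0:4,r1:Add2,r2:1,r3:Mul1,r4:36,r5:1
cycle 10: CDB Add1=-8 // r0:4,r1:Add2,r2:1,r3:Mul1,r4:36,r5:1
cycle 11: CDB Add2=-3 // r0:4,r1:-3,r2:1,r3:Mul1,r4:36,r5:1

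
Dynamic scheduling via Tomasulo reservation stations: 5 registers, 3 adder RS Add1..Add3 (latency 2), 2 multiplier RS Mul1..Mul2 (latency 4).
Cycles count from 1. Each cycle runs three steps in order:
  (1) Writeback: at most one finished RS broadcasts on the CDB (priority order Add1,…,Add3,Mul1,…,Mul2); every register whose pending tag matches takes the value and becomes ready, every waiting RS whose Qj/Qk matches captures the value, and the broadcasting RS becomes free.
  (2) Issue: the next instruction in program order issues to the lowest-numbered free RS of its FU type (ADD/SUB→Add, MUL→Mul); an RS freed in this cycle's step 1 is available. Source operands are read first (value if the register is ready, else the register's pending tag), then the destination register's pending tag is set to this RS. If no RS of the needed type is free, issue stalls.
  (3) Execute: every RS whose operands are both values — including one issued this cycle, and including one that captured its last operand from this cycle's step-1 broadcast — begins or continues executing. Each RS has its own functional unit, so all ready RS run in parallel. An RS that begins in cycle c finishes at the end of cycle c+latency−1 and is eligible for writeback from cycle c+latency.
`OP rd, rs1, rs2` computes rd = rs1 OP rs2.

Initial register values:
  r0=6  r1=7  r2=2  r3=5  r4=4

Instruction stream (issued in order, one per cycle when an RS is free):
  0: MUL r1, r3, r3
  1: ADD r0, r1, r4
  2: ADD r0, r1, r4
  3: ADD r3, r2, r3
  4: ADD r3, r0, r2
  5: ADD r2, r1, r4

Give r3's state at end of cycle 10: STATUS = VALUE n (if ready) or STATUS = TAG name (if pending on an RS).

STATUS = VALUE 31

c1: issue MUL r1<-Mul1 | r0:6,r1:Mul1,r2:2,r3:5,r4:4
c2: issue ADD r0<-Add1 | r0:Add1,r1:Mul1,r2:2,r3:5,r4:4
c3: issue ADD r0<-Add2 | r0:Add2,r1:Mul1,r2:2,r3:5,r4:4
c4: issue ADD r3<-Add3 | r0:Add2,r1:Mul1,r2:2,r3:Add3,r4:4
c5: CDB Mul1=25; stall | r0:Add2,r1:25,r2:2,r3:Add3,r4:4
c6: CDB Add3=7; issue ADD r3<-Add3 | r0:Add2,r1:25,r2:2,r3:Add3,r4:4
c7: CDB Add1=29; issue ADD r2<-Add1 | r0:Add2,r1:25,r2:Add1,r3:Add3,r4:4
c8: CDB Add2=29 | r0:29,r1:25,r2:Add1,r3:Add3,r4:4
c9: CDB Add1=29 | r0:29,r1:25,r2:29,r3:Add3,r4:4
c10: CDB Add3=31 | r0:29,r1:25,r2:29,r3:31,r4:4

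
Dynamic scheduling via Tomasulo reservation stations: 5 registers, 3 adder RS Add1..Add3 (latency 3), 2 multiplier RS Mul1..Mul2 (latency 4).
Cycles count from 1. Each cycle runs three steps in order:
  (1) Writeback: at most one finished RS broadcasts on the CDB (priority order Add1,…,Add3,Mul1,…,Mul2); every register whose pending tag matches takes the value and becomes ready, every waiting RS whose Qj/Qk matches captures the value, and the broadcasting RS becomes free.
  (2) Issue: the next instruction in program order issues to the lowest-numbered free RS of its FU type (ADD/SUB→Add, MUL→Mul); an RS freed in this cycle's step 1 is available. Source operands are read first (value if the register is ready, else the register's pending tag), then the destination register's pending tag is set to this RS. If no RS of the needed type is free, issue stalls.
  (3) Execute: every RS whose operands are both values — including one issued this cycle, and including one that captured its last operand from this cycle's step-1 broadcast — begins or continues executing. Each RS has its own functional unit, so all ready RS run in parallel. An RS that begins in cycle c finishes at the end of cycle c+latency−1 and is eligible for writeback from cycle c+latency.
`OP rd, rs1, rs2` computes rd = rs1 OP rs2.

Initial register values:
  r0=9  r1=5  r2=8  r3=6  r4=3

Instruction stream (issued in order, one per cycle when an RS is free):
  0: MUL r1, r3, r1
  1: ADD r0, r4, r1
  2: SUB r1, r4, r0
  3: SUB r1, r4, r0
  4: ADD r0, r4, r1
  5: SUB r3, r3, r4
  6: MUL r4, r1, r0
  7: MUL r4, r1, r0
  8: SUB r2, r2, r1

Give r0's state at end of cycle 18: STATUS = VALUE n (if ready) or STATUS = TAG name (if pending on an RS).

c1: issue MUL r1<-Mul1 | r0:9,r1:Mul1,r2:8,r3:6,r4:3
c2: issue ADD r0<-Add1 | r0:Add1,r1:Mul1,r2:8,r3:6,r4:3
c3: issue SUB r1<-Add2 | r0:Add1,r1:Add2,r2:8,r3:6,r4:3
c4: issue SUB r1<-Add3 | r0:Add1,r1:Add3,r2:8,r3:6,r4:3
c5: CDB Mul1=30; stall | r0:Add1,r1:Add3,r2:8,r3:6,r4:3
c6: stall | r0:Add1,r1:Add3,r2:8,r3:6,r4:3
c7: stall | r0:Add1,r1:Add3,r2:8,r3:6,r4:3
c8: CDB Add1=33; issue ADD r0<-Add1 | r0:Add1,r1:Add3,r2:8,r3:6,r4:3
c9: stall | r0:Add1,r1:Add3,r2:8,r3:6,r4:3
c10: stall | r0:Add1,r1:Add3,r2:8,r3:6,r4:3
c11: CDB Add2=-30; issue SUB r3<-Add2 | r0:Add1,r1:Add3,r2:8,r3:Add2,r4:3
c12: CDB Add3=-30; issue MUL r4<-Mul1 | r0:Add1,r1:-30,r2:8,r3:Add2,r4:Mul1
c13: issue MUL r4<-Mul2 | r0:Add1,r1:-30,r2:8,r3:Add2,r4:Mul2
c14: CDB Add2=3; issue SUB r2<-Add2 | r0:Add1,r1:-30,r2:Add2,r3:3,r4:Mul2
c15: CDB Add1=-27 | r0:-27,r1:-30,r2:Add2,r3:3,r4:Mul2
c16: - | r0:-27,r1:-30,r2:Add2,r3:3,r4:Mul2
c17: CDB Add2=38 | r0:-27,r1:-30,r2:38,r3:3,r4:Mul2
c18: - | r0:-27,r1:-30,r2:38,r3:3,r4:Mul2

STATUS = VALUE -27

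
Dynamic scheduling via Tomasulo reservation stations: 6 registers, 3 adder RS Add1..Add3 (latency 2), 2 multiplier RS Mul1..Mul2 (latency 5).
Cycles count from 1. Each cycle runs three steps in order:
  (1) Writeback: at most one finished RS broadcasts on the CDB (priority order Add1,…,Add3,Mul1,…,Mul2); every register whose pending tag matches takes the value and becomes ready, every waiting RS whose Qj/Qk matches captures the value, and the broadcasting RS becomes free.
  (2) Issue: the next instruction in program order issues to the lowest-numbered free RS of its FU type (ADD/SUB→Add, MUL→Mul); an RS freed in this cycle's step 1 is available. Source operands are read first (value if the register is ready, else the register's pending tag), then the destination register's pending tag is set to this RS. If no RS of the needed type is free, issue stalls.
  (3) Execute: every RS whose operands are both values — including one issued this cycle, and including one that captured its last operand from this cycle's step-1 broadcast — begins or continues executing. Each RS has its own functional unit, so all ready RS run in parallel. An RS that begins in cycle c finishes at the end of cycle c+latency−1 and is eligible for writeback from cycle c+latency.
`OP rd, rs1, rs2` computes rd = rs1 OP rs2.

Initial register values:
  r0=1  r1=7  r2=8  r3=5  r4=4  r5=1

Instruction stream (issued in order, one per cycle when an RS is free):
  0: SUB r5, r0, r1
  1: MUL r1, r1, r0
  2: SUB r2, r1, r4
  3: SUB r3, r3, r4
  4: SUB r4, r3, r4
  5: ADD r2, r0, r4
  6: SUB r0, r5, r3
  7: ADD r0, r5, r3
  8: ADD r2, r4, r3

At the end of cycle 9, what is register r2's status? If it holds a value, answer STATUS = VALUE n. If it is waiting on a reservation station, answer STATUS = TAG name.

STATUS = TAG Add2

  c1: issue SUB r5<-Add1  regs: r0:1,r1:7,r2:8,r3:5,r4:4,r5:Add1
  c2: issue MUL r1<-Mul1  regs: r0:1,r1:Mul1,r2:8,r3:5,r4:4,r5:Add1
  c3: CDB Add1=-6; issue SUB r2<-Add1  regs: r0:1,r1:Mul1,r2:Add1,r3:5,r4:4,r5:-6
  c4: issue SUB r3<-Add2  regs: r0:1,r1:Mul1,r2:Add1,r3:Add2,r4:4,r5:-6
  c5: issue SUB r4<-Add3  regs: r0:1,r1:Mul1,r2:Add1,r3:Add2,r4:Add3,r5:-6
  c6: CDB Add2=1; issue ADD r2<-Add2  regs: r0:1,r1:Mul1,r2:Add2,r3:1,r4:Add3,r5:-6
  c7: CDB Mul1=7; stall  regs: r0:1,r1:7,r2:Add2,r3:1,r4:Add3,r5:-6
  c8: CDB Add3=-3; issue SUB r0<-Add3  regs: r0:Add3,r1:7,r2:Add2,r3:1,r4:-3,r5:-6
  c9: CDB Add1=3; issue ADD r0<-Add1  regs: r0:Add1,r1:7,r2:Add2,r3:1,r4:-3,r5:-6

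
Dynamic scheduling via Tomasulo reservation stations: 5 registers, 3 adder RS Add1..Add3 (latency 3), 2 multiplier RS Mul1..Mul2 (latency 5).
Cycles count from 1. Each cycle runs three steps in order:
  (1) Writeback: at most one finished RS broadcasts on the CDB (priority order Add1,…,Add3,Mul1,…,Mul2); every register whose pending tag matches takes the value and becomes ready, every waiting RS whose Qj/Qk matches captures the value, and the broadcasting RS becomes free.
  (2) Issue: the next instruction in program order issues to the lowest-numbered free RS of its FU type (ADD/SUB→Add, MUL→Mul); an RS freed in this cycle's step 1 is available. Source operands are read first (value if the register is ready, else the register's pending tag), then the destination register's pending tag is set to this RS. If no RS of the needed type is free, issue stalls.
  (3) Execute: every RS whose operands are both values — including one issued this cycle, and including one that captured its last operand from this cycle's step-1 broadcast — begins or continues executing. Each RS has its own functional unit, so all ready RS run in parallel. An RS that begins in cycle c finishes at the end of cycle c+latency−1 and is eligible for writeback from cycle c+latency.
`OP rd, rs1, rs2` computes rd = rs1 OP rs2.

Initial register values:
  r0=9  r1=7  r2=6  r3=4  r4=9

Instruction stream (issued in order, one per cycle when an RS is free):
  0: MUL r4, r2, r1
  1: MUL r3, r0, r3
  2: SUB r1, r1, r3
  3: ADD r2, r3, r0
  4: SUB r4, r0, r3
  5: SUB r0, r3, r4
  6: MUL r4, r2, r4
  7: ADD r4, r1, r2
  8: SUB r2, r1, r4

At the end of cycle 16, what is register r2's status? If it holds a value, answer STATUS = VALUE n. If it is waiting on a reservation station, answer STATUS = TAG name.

STATUS = TAG Add3

cycle 1: issue MUL r4<-Mul1 // r0:9,r1:7,r2:6,r3:4,r4:Mul1
cycle 2: issue MUL r3<-Mul2 // r0:9,r1:7,r2:6,r3:Mul2,r4:Mul1
cycle 3: issue SUB r1<-Add1 // r0:9,r1:Add1,r2:6,r3:Mul2,r4:Mul1
cycle 4: issue ADD r2<-Add2 // r0:9,r1:Add1,r2:Add2,r3:Mul2,r4:Mul1
cycle 5: issue SUB r4<-Add3 // r0:9,r1:Add1,r2:Add2,r3:Mul2,r4:Add3
cycle 6: CDB Mul1=42; stall // r0:9,r1:Add1,r2:Add2,r3:Mul2,r4:Add3
cycle 7: CDB Mul2=36; stall // r0:9,r1:Add1,r2:Add2,r3:36,r4:Add3
cycle 8: stall // r0:9,r1:Add1,r2:Add2,r3:36,r4:Add3
cycle 9: stall // r0:9,r1:Add1,r2:Add2,r3:36,r4:Add3
cycle 10: CDB Add1=-29; issue SUB r0<-Add1 // r0:Add1,r1:-29,r2:Add2,r3:36,r4:Add3
cycle 11: CDB Add2=45; issue MUL r4<-Mul1 // r0:Add1,r1:-29,r2:45,r3:36,r4:Mul1
cycle 12: CDB Add3=-27; issue ADD r4<-Add2 // r0:Add1,r1:-29,r2:45,r3:36,r4:Add2
cycle 13: issue SUB r2<-Add3 // r0:Add1,r1:-29,r2:Add3,r3:36,r4:Add2
cycle 14: - // r0:Add1,r1:-29,r2:Add3,r3:36,r4:Add2
cycle 15: CDB Add1=63 // r0:63,r1:-29,r2:Add3,r3:36,r4:Add2
cycle 16: CDB Add2=16 // r0:63,r1:-29,r2:Add3,r3:36,r4:16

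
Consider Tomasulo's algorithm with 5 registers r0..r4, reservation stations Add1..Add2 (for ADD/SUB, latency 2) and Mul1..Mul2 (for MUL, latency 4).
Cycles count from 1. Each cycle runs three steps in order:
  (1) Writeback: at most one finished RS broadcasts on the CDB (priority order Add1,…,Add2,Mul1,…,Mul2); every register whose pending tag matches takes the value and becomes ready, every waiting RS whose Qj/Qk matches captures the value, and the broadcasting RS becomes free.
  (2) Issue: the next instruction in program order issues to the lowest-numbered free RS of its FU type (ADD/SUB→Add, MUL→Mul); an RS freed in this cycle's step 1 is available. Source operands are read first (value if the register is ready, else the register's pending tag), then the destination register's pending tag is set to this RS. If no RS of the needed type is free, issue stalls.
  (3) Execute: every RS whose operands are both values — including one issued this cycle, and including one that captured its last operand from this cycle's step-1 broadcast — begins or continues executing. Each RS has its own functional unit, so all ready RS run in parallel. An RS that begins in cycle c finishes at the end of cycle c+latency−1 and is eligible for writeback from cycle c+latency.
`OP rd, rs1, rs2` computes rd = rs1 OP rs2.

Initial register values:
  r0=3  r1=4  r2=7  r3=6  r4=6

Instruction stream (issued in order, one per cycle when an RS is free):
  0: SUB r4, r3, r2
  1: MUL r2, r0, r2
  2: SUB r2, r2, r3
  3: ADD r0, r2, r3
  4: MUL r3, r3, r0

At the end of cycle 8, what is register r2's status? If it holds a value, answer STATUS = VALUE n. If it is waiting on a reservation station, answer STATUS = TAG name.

STATUS = VALUE 15

  c1: issue SUB r4<-Add1  regs: r0:3,r1:4,r2:7,r3:6,r4:Add1
  c2: issue MUL r2<-Mul1  regs: r0:3,r1:4,r2:Mul1,r3:6,r4:Add1
  c3: CDB Add1=-1; issue SUB r2<-Add1  regs: r0:3,r1:4,r2:Add1,r3:6,r4:-1
  c4: issue ADD r0<-Add2  regs: r0:Add2,r1:4,r2:Add1,r3:6,r4:-1
  c5: issue MUL r3<-Mul2  regs: r0:Add2,r1:4,r2:Add1,r3:Mul2,r4:-1
  c6: CDB Mul1=21  regs: r0:Add2,r1:4,r2:Add1,r3:Mul2,r4:-1
  c7: -  regs: r0:Add2,r1:4,r2:Add1,r3:Mul2,r4:-1
  c8: CDB Add1=15  regs: r0:Add2,r1:4,r2:15,r3:Mul2,r4:-1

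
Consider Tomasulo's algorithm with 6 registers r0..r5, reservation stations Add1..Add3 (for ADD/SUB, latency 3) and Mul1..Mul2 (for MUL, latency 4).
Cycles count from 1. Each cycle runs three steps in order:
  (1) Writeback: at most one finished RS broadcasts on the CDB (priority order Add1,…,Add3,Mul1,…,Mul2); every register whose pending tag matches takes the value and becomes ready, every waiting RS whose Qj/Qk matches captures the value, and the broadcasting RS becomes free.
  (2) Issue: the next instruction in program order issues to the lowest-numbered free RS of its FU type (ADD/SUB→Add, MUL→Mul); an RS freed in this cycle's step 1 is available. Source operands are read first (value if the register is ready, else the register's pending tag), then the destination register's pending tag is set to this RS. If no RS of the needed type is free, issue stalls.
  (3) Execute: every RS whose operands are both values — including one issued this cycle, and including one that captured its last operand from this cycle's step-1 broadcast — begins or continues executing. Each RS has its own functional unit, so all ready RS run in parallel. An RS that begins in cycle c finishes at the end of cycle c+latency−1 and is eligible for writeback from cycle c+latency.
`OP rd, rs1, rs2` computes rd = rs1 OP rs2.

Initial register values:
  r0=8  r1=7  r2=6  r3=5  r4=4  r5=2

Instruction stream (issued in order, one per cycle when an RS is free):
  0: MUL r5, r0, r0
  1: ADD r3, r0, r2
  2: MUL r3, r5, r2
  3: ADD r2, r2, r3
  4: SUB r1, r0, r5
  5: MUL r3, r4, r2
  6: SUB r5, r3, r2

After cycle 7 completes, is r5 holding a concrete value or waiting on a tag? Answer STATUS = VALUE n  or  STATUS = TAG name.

cycle 1: issue MUL r5<-Mul1 // r0:8,r1:7,r2:6,r3:5,r4:4,r5:Mul1
cycle 2: issue ADD r3<-Add1 // r0:8,r1:7,r2:6,r3:Add1,r4:4,r5:Mul1
cycle 3: issue MUL r3<-Mul2 // r0:8,r1:7,r2:6,r3:Mul2,r4:4,r5:Mul1
cycle 4: issue ADD r2<-Add2 // r0:8,r1:7,r2:Add2,r3:Mul2,r4:4,r5:Mul1
cycle 5: CDB Add1=14; issue SUB r1<-Add1 // r0:8,r1:Add1,r2:Add2,r3:Mul2,r4:4,r5:Mul1
cycle 6: CDB Mul1=64; issue MUL r3<-Mul1 // r0:8,r1:Add1,r2:Add2,r3:Mul1,r4:4,r5:64
cycle 7: issue SUB r5<-Add3 // r0:8,r1:Add1,r2:Add2,r3:Mul1,r4:4,r5:Add3

STATUS = TAG Add3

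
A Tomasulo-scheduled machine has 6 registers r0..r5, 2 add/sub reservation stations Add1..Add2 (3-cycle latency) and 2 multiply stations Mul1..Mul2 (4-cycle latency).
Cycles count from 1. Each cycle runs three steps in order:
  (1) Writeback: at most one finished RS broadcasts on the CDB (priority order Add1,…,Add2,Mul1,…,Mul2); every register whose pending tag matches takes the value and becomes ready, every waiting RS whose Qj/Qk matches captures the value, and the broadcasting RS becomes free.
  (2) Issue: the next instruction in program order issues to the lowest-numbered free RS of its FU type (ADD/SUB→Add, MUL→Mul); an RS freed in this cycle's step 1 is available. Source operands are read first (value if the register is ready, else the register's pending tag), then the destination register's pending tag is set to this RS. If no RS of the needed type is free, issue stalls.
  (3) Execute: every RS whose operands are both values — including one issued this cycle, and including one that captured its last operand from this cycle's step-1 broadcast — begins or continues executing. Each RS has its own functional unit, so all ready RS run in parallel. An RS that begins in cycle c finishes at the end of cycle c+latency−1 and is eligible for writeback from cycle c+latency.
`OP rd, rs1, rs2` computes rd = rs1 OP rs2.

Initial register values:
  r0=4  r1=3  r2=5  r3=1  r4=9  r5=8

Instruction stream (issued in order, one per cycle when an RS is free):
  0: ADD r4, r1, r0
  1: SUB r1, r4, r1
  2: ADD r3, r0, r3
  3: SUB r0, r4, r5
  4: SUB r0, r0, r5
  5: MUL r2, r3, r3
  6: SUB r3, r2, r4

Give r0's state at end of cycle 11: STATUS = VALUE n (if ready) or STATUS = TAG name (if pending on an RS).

STATUS = TAG Add2

  c1: issue ADD r4<-Add1  regs: r0:4,r1:3,r2:5,r3:1,r4:Add1,r5:8
  c2: issue SUB r1<-Add2  regs: r0:4,r1:Add2,r2:5,r3:1,r4:Add1,r5:8
  c3: stall  regs: r0:4,r1:Add2,r2:5,r3:1,r4:Add1,r5:8
  c4: CDB Add1=7; issue ADD r3<-Add1  regs: r0:4,r1:Add2,r2:5,r3:Add1,r4:7,r5:8
  c5: stall  regs: r0:4,r1:Add2,r2:5,r3:Add1,r4:7,r5:8
  c6: stall  regs: r0:4,r1:Add2,r2:5,r3:Add1,r4:7,r5:8
  c7: CDB Add1=5; issue SUB r0<-Add1  regs: r0:Add1,r1:Add2,r2:5,r3:5,r4:7,r5:8
  c8: CDB Add2=4; issue SUB r0<-Add2  regs: r0:Add2,r1:4,r2:5,r3:5,r4:7,r5:8
  c9: issue MUL r2<-Mul1  regs: r0:Add2,r1:4,r2:Mul1,r3:5,r4:7,r5:8
  c10: CDB Add1=-1; issue SUB r3<-Add1  regs: r0:Add2,r1:4,r2:Mul1,r3:Add1,r4:7,r5:8
  c11: -  regs: r0:Add2,r1:4,r2:Mul1,r3:Add1,r4:7,r5:8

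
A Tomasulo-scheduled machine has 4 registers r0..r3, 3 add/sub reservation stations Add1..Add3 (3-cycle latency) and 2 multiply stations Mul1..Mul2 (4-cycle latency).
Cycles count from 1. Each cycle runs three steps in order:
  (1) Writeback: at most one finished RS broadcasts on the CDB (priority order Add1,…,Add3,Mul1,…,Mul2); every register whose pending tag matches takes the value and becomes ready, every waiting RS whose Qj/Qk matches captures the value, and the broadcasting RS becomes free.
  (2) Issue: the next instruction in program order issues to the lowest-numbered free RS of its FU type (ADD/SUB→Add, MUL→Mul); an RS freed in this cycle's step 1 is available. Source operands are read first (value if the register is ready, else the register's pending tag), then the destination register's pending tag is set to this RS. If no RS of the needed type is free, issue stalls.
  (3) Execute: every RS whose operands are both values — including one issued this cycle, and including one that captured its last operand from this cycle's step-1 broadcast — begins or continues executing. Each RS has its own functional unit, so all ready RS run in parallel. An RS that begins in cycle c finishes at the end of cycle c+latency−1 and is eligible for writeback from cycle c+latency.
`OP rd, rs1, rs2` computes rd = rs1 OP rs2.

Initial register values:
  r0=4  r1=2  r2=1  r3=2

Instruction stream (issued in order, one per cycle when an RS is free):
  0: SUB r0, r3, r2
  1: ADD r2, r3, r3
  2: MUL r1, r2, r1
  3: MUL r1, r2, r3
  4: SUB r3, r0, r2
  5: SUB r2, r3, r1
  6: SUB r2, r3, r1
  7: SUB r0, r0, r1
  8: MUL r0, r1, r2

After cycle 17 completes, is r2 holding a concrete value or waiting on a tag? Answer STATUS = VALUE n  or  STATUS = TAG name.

c1: issue SUB r0<-Add1 | r0:Add1,r1:2,r2:1,r3:2
c2: issue ADD r2<-Add2 | r0:Add1,r1:2,r2:Add2,r3:2
c3: issue MUL r1<-Mul1 | r0:Add1,r1:Mul1,r2:Add2,r3:2
c4: CDB Add1=1; issue MUL r1<-Mul2 | r0:1,r1:Mul2,r2:Add2,r3:2
c5: CDB Add2=4; issue SUB r3<-Add1 | r0:1,r1:Mul2,r2:4,r3:Add1
c6: issue SUB r2<-Add2 | r0:1,r1:Mul2,r2:Add2,r3:Add1
c7: issue SUB r2<-Add3 | r0:1,r1:Mul2,r2:Add3,r3:Add1
c8: CDB Add1=-3; issue SUB r0<-Add1 | r0:Add1,r1:Mul2,r2:Add3,r3:-3
c9: CDB Mul1=8; issue MUL r0<-Mul1 | r0:Mul1,r1:Mul2,r2:Add3,r3:-3
c10: CDB Mul2=8 | r0:Mul1,r1:8,r2:Add3,r3:-3
c11: - | r0:Mul1,r1:8,r2:Add3,r3:-3
c12: - | r0:Mul1,r1:8,r2:Add3,r3:-3
c13: CDB Add1=-7 | r0:Mul1,r1:8,r2:Add3,r3:-3
c14: CDB Add2=-11 | r0:Mul1,r1:8,r2:Add3,r3:-3
c15: CDB Add3=-11 | r0:Mul1,r1:8,r2:-11,r3:-3
c16: - | r0:Mul1,r1:8,r2:-11,r3:-3
c17: - | r0:Mul1,r1:8,r2:-11,r3:-3

STATUS = VALUE -11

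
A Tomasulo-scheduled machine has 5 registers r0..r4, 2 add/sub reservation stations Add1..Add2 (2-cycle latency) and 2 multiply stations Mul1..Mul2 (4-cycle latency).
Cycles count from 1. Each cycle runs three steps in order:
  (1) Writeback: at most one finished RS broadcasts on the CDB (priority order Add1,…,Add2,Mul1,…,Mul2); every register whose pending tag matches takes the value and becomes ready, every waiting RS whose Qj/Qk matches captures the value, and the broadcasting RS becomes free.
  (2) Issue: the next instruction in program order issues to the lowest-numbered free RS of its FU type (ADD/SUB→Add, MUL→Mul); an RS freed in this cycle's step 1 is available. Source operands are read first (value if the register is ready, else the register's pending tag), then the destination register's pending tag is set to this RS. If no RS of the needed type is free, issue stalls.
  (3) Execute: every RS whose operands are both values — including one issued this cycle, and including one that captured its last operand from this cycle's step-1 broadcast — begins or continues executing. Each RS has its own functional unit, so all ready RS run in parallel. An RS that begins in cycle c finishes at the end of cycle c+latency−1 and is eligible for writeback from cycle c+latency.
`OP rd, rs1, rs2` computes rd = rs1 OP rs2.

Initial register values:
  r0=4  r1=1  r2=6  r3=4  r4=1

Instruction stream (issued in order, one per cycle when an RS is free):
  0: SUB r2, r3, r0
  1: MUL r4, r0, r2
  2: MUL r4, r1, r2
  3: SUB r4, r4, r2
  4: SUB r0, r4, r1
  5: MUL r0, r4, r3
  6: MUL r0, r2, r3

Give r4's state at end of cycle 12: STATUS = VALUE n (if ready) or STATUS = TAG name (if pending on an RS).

c1: issue SUB r2<-Add1 | r0:4,r1:1,r2:Add1,r3:4,r4:1
c2: issue MUL r4<-Mul1 | r0:4,r1:1,r2:Add1,r3:4,r4:Mul1
c3: CDB Add1=0; issue MUL r4<-Mul2 | r0:4,r1:1,r2:0,r3:4,r4:Mul2
c4: issue SUB r4<-Add1 | r0:4,r1:1,r2:0,r3:4,r4:Add1
c5: issue SUB r0<-Add2 | r0:Add2,r1:1,r2:0,r3:4,r4:Add1
c6: stall | r0:Add2,r1:1,r2:0,r3:4,r4:Add1
c7: CDB Mul1=0; issue MUL r0<-Mul1 | r0:Mul1,r1:1,r2:0,r3:4,r4:Add1
c8: CDB Mul2=0; issue MUL r0<-Mul2 | r0:Mul2,r1:1,r2:0,r3:4,r4:Add1
c9: - | r0:Mul2,r1:1,r2:0,r3:4,r4:Add1
c10: CDB Add1=0 | r0:Mul2,r1:1,r2:0,r3:4,r4:0
c11: - | r0:Mul2,r1:1,r2:0,r3:4,r4:0
c12: CDB Add2=-1 | r0:Mul2,r1:1,r2:0,r3:4,r4:0

STATUS = VALUE 0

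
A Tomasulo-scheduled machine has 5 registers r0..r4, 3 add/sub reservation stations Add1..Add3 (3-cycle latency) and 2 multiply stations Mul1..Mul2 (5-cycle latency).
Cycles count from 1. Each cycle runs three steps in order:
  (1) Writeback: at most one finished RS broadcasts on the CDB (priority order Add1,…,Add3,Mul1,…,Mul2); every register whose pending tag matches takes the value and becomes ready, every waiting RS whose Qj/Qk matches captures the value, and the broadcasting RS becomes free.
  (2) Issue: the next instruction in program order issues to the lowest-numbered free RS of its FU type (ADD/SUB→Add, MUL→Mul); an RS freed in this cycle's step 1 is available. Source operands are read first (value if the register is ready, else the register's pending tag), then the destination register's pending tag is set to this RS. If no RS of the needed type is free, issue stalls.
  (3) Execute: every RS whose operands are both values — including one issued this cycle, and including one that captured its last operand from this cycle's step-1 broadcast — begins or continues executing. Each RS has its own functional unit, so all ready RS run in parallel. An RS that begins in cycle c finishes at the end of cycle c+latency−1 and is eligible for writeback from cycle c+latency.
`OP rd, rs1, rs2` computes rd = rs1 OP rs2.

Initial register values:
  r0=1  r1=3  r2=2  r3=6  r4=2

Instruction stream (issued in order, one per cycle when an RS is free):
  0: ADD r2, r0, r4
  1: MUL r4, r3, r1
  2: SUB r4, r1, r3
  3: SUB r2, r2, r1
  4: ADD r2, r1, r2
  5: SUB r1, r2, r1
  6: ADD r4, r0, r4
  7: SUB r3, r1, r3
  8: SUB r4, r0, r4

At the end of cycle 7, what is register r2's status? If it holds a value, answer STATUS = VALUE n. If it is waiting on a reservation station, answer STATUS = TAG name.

STATUS = TAG Add3

  c1: issue ADD r2<-Add1  regs: r0:1,r1:3,r2:Add1,r3:6,r4:2
  c2: issue MUL r4<-Mul1  regs: r0:1,r1:3,r2:Add1,r3:6,r4:Mul1
  c3: issue SUB r4<-Add2  regs: r0:1,r1:3,r2:Add1,r3:6,r4:Add2
  c4: CDB Add1=3; issue SUB r2<-Add1  regs: r0:1,r1:3,r2:Add1,r3:6,r4:Add2
  c5: issue ADD r2<-Add3  regs: r0:1,r1:3,r2:Add3,r3:6,r4:Add2
  c6: CDB Add2=-3; issue SUB r1<-Add2  regs: r0:1,r1:Add2,r2:Add3,r3:6,r4:-3
  c7: CDB Add1=0; issue ADD r4<-Add1  regs: r0:1,r1:Add2,r2:Add3,r3:6,r4:Add1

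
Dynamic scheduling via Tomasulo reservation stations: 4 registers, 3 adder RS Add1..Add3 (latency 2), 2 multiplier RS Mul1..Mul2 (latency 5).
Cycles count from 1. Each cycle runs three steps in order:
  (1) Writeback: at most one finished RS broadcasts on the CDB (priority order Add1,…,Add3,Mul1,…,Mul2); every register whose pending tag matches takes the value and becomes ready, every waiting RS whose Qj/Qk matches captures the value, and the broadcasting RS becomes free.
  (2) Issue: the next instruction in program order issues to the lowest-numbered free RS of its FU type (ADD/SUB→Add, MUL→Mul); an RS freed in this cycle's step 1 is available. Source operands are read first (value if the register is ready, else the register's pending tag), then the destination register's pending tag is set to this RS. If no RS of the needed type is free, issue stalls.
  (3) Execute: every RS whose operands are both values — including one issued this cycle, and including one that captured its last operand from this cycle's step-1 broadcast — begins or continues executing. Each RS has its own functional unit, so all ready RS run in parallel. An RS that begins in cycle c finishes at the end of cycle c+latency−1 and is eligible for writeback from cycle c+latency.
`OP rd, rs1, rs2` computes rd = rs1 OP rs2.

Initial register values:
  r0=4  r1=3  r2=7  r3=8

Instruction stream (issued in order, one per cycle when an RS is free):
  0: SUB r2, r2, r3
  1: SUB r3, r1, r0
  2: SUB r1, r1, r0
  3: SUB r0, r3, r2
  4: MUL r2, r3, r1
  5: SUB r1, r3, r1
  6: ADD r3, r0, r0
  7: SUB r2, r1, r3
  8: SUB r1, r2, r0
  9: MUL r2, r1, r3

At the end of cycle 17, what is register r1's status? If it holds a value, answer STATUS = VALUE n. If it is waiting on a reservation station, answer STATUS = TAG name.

STATUS = VALUE 0

cycle 1: issue SUB r2<-Add1 // r0:4,r1:3,r2:Add1,r3:8
cycle 2: issue SUB r3<-Add2 // r0:4,r1:3,r2:Add1,r3:Add2
cycle 3: CDB Add1=-1; issue SUB r1<-Add1 // r0:4,r1:Add1,r2:-1,r3:Add2
cycle 4: CDB Add2=-1; issue SUB r0<-Add2 // r0:Add2,r1:Add1,r2:-1,r3:-1
cycle 5: CDB Add1=-1; issue MUL r2<-Mul1 // r0:Add2,r1:-1,r2:Mul1,r3:-1
cycle 6: CDB Add2=0; issue SUB r1<-Add1 // r0:0,r1:Add1,r2:Mul1,r3:-1
cycle 7: issue ADD r3<-Add2 // r0:0,r1:Add1,r2:Mul1,r3:Add2
cycle 8: CDB Add1=0; issue SUB r2<-Add1 // r0:0,r1:0,r2:Add1,r3:Add2
cycle 9: CDB Add2=0; issue SUB r1<-Add2 // r0:0,r1:Add2,r2:Add1,r3:0
cycle 10: CDB Mul1=1; issue MUL r2<-Mul1 // r0:0,r1:Add2,r2:Mul1,r3:0
cycle 11: CDB Add1=0 // r0:0,r1:Add2,r2:Mul1,r3:0
cycle 12: - // r0:0,r1:Add2,r2:Mul1,r3:0
cycle 13: CDB Add2=0 // r0:0,r1:0,r2:Mul1,r3:0
cycle 14: - // r0:0,r1:0,r2:Mul1,r3:0
cycle 15: - // r0:0,r1:0,r2:Mul1,r3:0
cycle 16: - // r0:0,r1:0,r2:Mul1,r3:0
cycle 17: - // r0:0,r1:0,r2:Mul1,r3:0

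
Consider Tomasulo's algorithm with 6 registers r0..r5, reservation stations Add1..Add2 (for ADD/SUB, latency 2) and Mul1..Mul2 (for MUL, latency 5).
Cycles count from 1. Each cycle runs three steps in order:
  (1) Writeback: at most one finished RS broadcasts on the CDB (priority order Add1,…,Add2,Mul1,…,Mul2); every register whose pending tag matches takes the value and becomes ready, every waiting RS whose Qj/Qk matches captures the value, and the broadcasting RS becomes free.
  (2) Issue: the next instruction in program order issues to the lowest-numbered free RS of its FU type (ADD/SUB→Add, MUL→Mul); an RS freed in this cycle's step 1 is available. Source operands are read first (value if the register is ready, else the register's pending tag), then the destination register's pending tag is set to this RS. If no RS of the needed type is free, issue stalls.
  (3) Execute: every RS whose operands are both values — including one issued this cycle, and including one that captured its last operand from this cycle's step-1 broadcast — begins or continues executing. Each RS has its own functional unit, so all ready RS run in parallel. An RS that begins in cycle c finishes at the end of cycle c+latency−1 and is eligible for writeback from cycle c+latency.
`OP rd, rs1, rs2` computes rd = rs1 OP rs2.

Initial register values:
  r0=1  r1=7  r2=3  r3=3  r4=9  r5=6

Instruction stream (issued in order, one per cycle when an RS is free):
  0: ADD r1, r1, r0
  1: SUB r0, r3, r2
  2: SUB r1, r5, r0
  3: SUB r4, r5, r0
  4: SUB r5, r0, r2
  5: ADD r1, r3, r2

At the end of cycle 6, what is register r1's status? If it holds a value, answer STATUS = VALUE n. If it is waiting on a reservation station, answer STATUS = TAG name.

STATUS = VALUE 6

  c1: issue ADD r1<-Add1  regs: r0:1,r1:Add1,r2:3,r3:3,r4:9,r5:6
  c2: issue SUB r0<-Add2  regs: r0:Add2,r1:Add1,r2:3,r3:3,r4:9,r5:6
  c3: CDB Add1=8; issue SUB r1<-Add1  regs: r0:Add2,r1:Add1,r2:3,r3:3,r4:9,r5:6
  c4: CDB Add2=0; issue SUB r4<-Add2  regs: r0:0,r1:Add1,r2:3,r3:3,r4:Add2,r5:6
  c5: stall  regs: r0:0,r1:Add1,r2:3,r3:3,r4:Add2,r5:6
  c6: CDB Add1=6; issue SUB r5<-Add1  regs: r0:0,r1:6,r2:3,r3:3,r4:Add2,r5:Add1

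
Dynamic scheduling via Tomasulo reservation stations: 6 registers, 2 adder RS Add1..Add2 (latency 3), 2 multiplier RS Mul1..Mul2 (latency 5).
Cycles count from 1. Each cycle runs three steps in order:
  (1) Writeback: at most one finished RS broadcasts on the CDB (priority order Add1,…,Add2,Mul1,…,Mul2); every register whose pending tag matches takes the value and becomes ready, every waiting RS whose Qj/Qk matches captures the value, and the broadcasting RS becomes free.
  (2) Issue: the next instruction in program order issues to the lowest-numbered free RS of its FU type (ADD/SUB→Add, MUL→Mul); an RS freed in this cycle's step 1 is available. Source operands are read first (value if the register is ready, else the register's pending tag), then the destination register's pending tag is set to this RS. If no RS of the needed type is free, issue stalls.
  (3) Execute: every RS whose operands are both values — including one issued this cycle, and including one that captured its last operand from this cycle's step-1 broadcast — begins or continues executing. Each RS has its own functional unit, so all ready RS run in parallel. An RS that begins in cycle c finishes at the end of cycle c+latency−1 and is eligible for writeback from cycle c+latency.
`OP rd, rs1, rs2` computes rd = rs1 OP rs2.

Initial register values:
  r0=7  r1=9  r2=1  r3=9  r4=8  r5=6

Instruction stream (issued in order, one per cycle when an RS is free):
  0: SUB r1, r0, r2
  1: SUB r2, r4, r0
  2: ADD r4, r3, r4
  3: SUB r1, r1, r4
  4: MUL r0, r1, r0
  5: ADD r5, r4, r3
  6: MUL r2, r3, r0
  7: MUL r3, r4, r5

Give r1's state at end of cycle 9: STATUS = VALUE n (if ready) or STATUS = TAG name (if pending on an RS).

STATUS = TAG Add2

  c1: issue SUB r1<-Add1  regs: r0:7,r1:Add1,r2:1,r3:9,r4:8,r5:6
  c2: issue SUB r2<-Add2  regs: r0:7,r1:Add1,r2:Add2,r3:9,r4:8,r5:6
  c3: stall  regs: r0:7,r1:Add1,r2:Add2,r3:9,r4:8,r5:6
  c4: CDB Add1=6; issue ADD r4<-Add1  regs: r0:7,r1:6,r2:Add2,r3:9,r4:Add1,r5:6
  c5: CDB Add2=1; issue SUB r1<-Add2  regs: r0:7,r1:Add2,r2:1,r3:9,r4:Add1,r5:6
  c6: issue MUL r0<-Mul1  regs: r0:Mul1,r1:Add2,r2:1,r3:9,r4:Add1,r5:6
  c7: CDB Add1=17; issue ADD r5<-Add1  regs: r0:Mul1,r1:Add2,r2:1,r3:9,r4:17,r5:Add1
  c8: issue MUL r2<-Mul2  regs: r0:Mul1,r1:Add2,r2:Mul2,r3:9,r4:17,r5:Add1
  c9: stall  regs: r0:Mul1,r1:Add2,r2:Mul2,r3:9,r4:17,r5:Add1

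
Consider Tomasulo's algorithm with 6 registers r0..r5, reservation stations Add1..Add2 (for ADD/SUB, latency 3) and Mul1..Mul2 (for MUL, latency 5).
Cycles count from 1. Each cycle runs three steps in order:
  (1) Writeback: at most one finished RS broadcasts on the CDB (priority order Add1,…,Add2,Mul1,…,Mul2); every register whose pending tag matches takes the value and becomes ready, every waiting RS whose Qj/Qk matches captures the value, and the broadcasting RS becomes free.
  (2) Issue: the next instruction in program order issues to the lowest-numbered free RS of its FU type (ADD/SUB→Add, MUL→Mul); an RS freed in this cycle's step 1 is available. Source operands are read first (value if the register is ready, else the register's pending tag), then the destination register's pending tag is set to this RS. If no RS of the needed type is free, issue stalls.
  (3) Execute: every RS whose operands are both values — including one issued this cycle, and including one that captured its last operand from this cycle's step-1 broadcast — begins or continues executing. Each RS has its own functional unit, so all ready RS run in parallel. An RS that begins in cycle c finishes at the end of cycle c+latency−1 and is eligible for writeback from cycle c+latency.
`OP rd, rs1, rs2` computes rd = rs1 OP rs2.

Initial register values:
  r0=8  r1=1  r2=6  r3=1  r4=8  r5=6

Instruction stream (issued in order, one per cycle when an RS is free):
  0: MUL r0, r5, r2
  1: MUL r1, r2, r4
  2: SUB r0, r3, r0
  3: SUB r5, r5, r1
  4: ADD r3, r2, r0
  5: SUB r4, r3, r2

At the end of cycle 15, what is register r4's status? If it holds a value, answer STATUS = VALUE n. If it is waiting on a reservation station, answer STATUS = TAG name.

  c1: issue MUL r0<-Mul1  regs: r0:Mul1,r1:1,r2:6,r3:1,r4:8,r5:6
  c2: issue MUL r1<-Mul2  regs: r0:Mul1,r1:Mul2,r2:6,r3:1,r4:8,r5:6
  c3: issue SUB r0<-Add1  regs: r0:Add1,r1:Mul2,r2:6,r3:1,r4:8,r5:6
  c4: issue SUB r5<-Add2  regs: r0:Add1,r1:Mul2,r2:6,r3:1,r4:8,r5:Add2
  c5: stall  regs: r0:Add1,r1:Mul2,r2:6,r3:1,r4:8,r5:Add2
  c6: CDB Mul1=36; stall  regs: r0:Add1,r1:Mul2,r2:6,r3:1,r4:8,r5:Add2
  c7: CDB Mul2=48; stall  regs: r0:Add1,r1:48,r2:6,r3:1,r4:8,r5:Add2
  c8: stall  regs: r0:Add1,r1:48,r2:6,r3:1,r4:8,r5:Add2
  c9: CDB Add1=-35; issue ADD r3<-Add1  regs: r0:-35,r1:48,r2:6,r3:Add1,r4:8,r5:Add2
  c10: CDB Add2=-42; issue SUB r4<-Add2  regs: r0:-35,r1:48,r2:6,r3:Add1,r4:Add2,r5:-42
  c11: -  regs: r0:-35,r1:48,r2:6,r3:Add1,r4:Add2,r5:-42
  c12: CDB Add1=-29  regs: r0:-35,r1:48,r2:6,r3:-29,r4:Add2,r5:-42
  c13: -  regs: r0:-35,r1:48,r2:6,r3:-29,r4:Add2,r5:-42
  c14: -  regs: r0:-35,r1:48,r2:6,r3:-29,r4:Add2,r5:-42
  c15: CDB Add2=-35  regs: r0:-35,r1:48,r2:6,r3:-29,r4:-35,r5:-42

STATUS = VALUE -35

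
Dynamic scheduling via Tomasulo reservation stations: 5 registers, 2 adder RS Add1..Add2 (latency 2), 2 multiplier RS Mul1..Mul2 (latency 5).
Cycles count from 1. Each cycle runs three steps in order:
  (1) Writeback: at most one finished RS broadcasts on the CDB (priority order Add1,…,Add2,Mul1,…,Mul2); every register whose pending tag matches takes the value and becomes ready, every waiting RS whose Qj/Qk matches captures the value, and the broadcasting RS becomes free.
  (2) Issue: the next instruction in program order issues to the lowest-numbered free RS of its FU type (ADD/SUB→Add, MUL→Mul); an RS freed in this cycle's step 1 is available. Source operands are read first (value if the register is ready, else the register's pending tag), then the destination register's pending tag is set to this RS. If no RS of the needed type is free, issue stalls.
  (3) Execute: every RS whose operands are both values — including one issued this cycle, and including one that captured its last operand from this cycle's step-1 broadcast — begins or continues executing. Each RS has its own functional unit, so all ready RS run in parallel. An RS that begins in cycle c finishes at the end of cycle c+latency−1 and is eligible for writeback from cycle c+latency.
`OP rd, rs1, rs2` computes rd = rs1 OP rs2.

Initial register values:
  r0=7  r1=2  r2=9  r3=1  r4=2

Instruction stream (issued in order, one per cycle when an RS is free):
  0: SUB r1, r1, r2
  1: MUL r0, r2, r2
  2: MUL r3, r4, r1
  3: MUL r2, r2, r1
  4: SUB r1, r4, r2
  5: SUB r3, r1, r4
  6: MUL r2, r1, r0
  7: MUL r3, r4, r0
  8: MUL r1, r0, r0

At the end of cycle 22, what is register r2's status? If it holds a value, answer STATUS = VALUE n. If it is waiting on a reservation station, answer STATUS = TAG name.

STATUS = VALUE 5265

  c1: issue SUB r1<-Add1  regs: r0:7,r1:Add1,r2:9,r3:1,r4:2
  c2: issue MUL r0<-Mul1  regs: r0:Mul1,r1:Add1,r2:9,r3:1,r4:2
  c3: CDB Add1=-7; issue MUL r3<-Mul2  regs: r0:Mul1,r1:-7,r2:9,r3:Mul2,r4:2
  c4: stall  regs: r0:Mul1,r1:-7,r2:9,r3:Mul2,r4:2
  c5: stall  regs: r0:Mul1,r1:-7,r2:9,r3:Mul2,r4:2
  c6: stall  regs: r0:Mul1,r1:-7,r2:9,r3:Mul2,r4:2
  c7: CDB Mul1=81; issue MUL r2<-Mul1  regs: r0:81,r1:-7,r2:Mul1,r3:Mul2,r4:2
  c8: CDB Mul2=-14; issue SUB r1<-Add1  regs: r0:81,r1:Add1,r2:Mul1,r3:-14,r4:2
  c9: issue SUB r3<-Add2  regs: r0:81,r1:Add1,r2:Mul1,r3:Add2,r4:2
  c10: issue MUL r2<-Mul2  regs: r0:81,r1:Add1,r2:Mul2,r3:Add2,r4:2
  c11: stall  regs: r0:81,r1:Add1,r2:Mul2,r3:Add2,r4:2
  c12: CDB Mul1=-63; issue MUL r3<-Mul1  regs: r0:81,r1:Add1,r2:Mul2,r3:Mul1,r4:2
  c13: stall  regs: r0:81,r1:Add1,r2:Mul2,r3:Mul1,r4:2
  c14: CDB Add1=65; stall  regs: r0:81,r1:65,r2:Mul2,r3:Mul1,r4:2
  c15: stall  regs: r0:81,r1:65,r2:Mul2,r3:Mul1,r4:2
  c16: CDB Add2=63; stall  regs: r0:81,r1:65,r2:Mul2,r3:Mul1,r4:2
  c17: CDB Mul1=162; issue MUL r1<-Mul1  regs: r0:81,r1:Mul1,r2:Mul2,r3:162,r4:2
  c18: -  regs: r0:81,r1:Mul1,r2:Mul2,r3:162,r4:2
  c19: CDB Mul2=5265  regs: r0:81,r1:Mul1,r2:5265,r3:162,r4:2
  c20: -  regs: r0:81,r1:Mul1,r2:5265,r3:162,r4:2
  c21: -  regs: r0:81,r1:Mul1,r2:5265,r3:162,r4:2
  c22: CDB Mul1=6561  regs: r0:81,r1:6561,r2:5265,r3:162,r4:2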